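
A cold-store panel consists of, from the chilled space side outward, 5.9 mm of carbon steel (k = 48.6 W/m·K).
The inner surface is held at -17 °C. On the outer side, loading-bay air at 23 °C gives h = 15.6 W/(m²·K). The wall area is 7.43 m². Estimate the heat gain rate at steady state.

Q ≈ 4630 W

Model the wall as resistances in series:
R_carbon steel = L/(kA) = 0.0059/(48.6×7.43) = 1.634×10^-5 K/W
R_outer film = 1/(h_o·A) = 1/(15.6×7.43) = 0.008628 K/W
R_total = 0.008644 K/W
Q = ΔT / R_total = 40 / 0.008644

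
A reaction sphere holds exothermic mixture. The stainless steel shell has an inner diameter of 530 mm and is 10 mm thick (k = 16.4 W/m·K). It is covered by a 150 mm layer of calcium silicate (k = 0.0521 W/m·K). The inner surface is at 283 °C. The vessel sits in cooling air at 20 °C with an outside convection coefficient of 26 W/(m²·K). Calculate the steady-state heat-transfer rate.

Each spherical layer contributes R = (1/r_i − 1/r_o)/(4πk):
R_stainless steel shell = (1/0.265 − 1/0.275)/(4π×16.4) = 6.658×10^-4 K/W
R_calcium silicate = (1/0.275 − 1/0.425)/(4π×0.0521) = 1.96 K/W
R_outer film = 1/(h·4πr_o²) = 1/(26×4π×0.425²) = 0.01694 K/W
R_total = 1.978 K/W
Q = ΔT/R_total = 263/1.978

Q ≈ 133 W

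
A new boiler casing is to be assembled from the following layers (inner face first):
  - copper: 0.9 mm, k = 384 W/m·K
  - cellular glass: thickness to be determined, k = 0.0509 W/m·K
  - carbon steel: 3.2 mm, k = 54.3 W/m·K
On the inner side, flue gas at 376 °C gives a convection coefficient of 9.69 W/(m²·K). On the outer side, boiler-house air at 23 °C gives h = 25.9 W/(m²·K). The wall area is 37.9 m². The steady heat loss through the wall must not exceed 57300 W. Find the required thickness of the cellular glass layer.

L ≈ 4.66 mm

Series thermal resistances:
R_inner film = 1/(h_i·A) = 1/(9.69×37.9) = 0.002723 K/W
R_copper = L/(kA) = 0.0009/(384×37.9) = 6.184×10^-8 K/W
R_carbon steel = L/(kA) = 0.0032/(54.3×37.9) = 1.555×10^-6 K/W
R_outer film = 1/(h_o·A) = 1/(25.9×37.9) = 0.001019 K/W
Sum of the known resistances R_other = 0.003743 K/W
Required total resistance R_tot = ΔT/Q_allow = 353/57300 = 0.006161 K/W
R_cellular glass = R_tot − R_other = 0.002417 K/W
L = R·k·A = 0.002417×0.0509×37.9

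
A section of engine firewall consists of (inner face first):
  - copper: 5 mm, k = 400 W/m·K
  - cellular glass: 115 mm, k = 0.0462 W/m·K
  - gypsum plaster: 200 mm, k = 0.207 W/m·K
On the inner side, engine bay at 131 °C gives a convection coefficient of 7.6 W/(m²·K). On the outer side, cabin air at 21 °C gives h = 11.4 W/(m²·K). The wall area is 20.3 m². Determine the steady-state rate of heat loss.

Q ≈ 608 W

Thermal resistances in series:
R_inner film = 1/(h_i·A) = 1/(7.6×20.3) = 0.006482 K/W
R_copper = L/(kA) = 0.005/(400×20.3) = 6.158×10^-7 K/W
R_cellular glass = L/(kA) = 0.115/(0.0462×20.3) = 0.1226 K/W
R_gypsum plaster = L/(kA) = 0.2/(0.207×20.3) = 0.0476 K/W
R_outer film = 1/(h_o·A) = 1/(11.4×20.3) = 0.004321 K/W
R_total = 0.181 K/W
Q = ΔT / R_total = 110 / 0.181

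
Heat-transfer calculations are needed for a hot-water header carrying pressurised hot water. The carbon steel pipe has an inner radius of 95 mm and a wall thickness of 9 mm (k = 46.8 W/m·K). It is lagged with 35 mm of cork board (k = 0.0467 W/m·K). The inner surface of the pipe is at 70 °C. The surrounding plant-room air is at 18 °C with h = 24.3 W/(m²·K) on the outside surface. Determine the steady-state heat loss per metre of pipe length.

Cylindrical conduction, so R = ln(r₂/r₁)/(2πkL) per layer, in series:
R_carbon steel pipe wall = ln(104/95)/(2π×46.8×1) = 3.078×10^-4 K/W
R_cork board = ln(139/104)/(2π×0.0467×1) = 0.9886 K/W
R_outer film = 1/(h_o·2πr_oL) = 1/(24.3×2π×0.139×1) = 0.04712 K/W
R_total = 1.036 K/W
Q = ΔT/R_total = 52/1.036

q′ ≈ 50.2 W/m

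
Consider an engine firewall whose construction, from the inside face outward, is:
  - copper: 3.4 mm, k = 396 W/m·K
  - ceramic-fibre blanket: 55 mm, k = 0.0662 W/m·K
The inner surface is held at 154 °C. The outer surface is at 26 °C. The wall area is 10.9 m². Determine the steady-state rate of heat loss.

Thermal resistances in series:
R_copper = L/(kA) = 0.0034/(396×10.9) = 7.877×10^-7 K/W
R_ceramic-fibre blanket = L/(kA) = 0.055/(0.0662×10.9) = 0.07622 K/W
R_total = 0.07622 K/W
Q = ΔT / R_total = 128 / 0.07622

Q ≈ 1680 W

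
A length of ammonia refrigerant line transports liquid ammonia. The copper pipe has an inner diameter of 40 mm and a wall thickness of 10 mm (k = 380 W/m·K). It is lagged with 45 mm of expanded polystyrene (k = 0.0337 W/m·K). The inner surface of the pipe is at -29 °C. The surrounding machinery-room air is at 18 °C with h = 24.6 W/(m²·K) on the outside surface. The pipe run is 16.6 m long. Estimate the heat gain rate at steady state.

Q ≈ 177 W

Treating each annulus and film as a series resistance:
R_copper pipe wall = ln(30/20)/(2π×380×16.6) = 1.023×10^-5 K/W
R_expanded polystyrene = ln(75/30)/(2π×0.0337×16.6) = 0.2607 K/W
R_outer film = 1/(h_o·2πr_oL) = 1/(24.6×2π×0.075×16.6) = 0.005197 K/W
R_total = 0.2659 K/W
Q = ΔT/R_total = 47/0.2659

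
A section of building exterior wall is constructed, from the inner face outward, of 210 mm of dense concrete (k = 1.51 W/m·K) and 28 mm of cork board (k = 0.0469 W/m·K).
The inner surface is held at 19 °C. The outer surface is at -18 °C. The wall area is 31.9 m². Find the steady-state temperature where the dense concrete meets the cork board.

Using the resistance-network approach (series):
R_dense concrete = L/(kA) = 0.21/(1.51×31.9) = 0.00436 K/W
R_cork board = L/(kA) = 0.028/(0.0469×31.9) = 0.01872 K/W
R_total = 0.02307 K/W;  Q = ΔT/R_total = 37/0.02307 = 1603 W
T_interface = T_inner − Q·ΣR(inner→interface) = 19 − 1600×0.00436

T ≈ 12 °C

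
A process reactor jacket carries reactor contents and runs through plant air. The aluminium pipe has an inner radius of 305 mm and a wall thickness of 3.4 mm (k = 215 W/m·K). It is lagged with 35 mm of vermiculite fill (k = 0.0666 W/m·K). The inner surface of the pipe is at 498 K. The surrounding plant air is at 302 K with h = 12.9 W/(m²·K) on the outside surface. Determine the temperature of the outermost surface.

T ≈ 326 K

Per-layer cylindrical resistances, series-summed:
R_aluminium pipe wall = ln(308.4/305)/(2π×215×1) = 8.206×10^-6 K/W
R_vermiculite fill = ln(343.4/308.4)/(2π×0.0666×1) = 0.2569 K/W
R_outer film = 1/(h_o·2πr_oL) = 1/(12.9×2π×0.3434×1) = 0.03593 K/W
R_total = 0.2928 K/W
Q = ΔT/R_total = 196/0.2928
Q = 669 W/m
T_interface = T_inner − Q·ΣR(inner→interface) = 498 − 669×0.2569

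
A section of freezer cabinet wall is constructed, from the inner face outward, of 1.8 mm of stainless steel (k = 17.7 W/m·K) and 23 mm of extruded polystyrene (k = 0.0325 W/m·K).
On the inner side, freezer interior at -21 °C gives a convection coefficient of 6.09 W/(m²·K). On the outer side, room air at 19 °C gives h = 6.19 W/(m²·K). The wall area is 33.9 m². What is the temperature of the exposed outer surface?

T ≈ 12.7 °C

Model the wall as resistances in series:
R_inner film = 1/(h_i·A) = 1/(6.09×33.9) = 0.004844 K/W
R_stainless steel = L/(kA) = 0.0018/(17.7×33.9) = 3×10^-6 K/W
R_extruded polystyrene = L/(kA) = 0.023/(0.0325×33.9) = 0.02088 K/W
R_outer film = 1/(h_o·A) = 1/(6.19×33.9) = 0.004766 K/W
R_total = 0.03049 K/W;  Q = ΔT/R_total = 40/0.03049 = 1312 W
T_interface = T_inner + Q·ΣR(inner→interface) = -21 + 1310×0.02572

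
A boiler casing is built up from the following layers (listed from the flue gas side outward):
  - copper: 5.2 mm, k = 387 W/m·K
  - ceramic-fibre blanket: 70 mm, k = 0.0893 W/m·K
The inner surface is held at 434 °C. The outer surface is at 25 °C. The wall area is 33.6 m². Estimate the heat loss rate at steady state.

Q ≈ 17500 W

Model the wall as resistances in series:
R_copper = L/(kA) = 0.0052/(387×33.6) = 3.999×10^-7 K/W
R_ceramic-fibre blanket = L/(kA) = 0.07/(0.0893×33.6) = 0.02333 K/W
R_total = 0.02333 K/W
Q = ΔT / R_total = 409 / 0.02333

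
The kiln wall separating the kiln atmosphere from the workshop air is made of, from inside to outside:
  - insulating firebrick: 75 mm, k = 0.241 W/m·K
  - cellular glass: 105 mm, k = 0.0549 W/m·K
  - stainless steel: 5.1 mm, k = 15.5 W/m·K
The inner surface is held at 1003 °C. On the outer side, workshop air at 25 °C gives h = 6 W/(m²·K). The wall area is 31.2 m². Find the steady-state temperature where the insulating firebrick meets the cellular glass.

Using the resistance-network approach (series):
R_insulating firebrick = L/(kA) = 0.075/(0.241×31.2) = 0.009974 K/W
R_cellular glass = L/(kA) = 0.105/(0.0549×31.2) = 0.0613 K/W
R_stainless steel = L/(kA) = 0.0051/(15.5×31.2) = 1.055×10^-5 K/W
R_outer film = 1/(h_o·A) = 1/(6×31.2) = 0.005342 K/W
R_total = 0.07663 K/W;  Q = ΔT/R_total = 978/0.07663 = 12760 W
T_interface = T_inner − Q·ΣR(inner→interface) = 1003 − 12800×0.009974

T ≈ 876 °C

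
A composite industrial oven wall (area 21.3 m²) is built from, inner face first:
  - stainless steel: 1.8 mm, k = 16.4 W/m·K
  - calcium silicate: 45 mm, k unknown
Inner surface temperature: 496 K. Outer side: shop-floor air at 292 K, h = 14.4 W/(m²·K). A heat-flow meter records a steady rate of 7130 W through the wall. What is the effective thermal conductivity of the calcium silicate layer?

k ≈ 0.0834 W/(m·K)

Using the resistance-network approach (series):
R_stainless steel = L/(kA) = 0.0018/(16.4×21.3) = 5.153×10^-6 K/W
R_outer film = 1/(h_o·A) = 1/(14.4×21.3) = 0.00326 K/W
Sum of known resistances R_other = 0.003265 K/W
Total R = ΔT/Q = 204/7130 = 0.02861 K/W
R_calcium silicate = R_total − R_other = 0.02535 K/W
k = L/(R·A) = 0.045/(0.02535×21.3)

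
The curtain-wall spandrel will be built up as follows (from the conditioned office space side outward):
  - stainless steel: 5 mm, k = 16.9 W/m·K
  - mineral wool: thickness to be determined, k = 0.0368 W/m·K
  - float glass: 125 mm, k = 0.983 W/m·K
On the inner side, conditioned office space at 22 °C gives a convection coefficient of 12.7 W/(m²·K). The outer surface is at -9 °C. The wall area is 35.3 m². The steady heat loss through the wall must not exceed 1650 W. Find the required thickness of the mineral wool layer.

L ≈ 16.8 mm

Treating each layer as a thermal resistance in series:
R_inner film = 1/(h_i·A) = 1/(12.7×35.3) = 0.002231 K/W
R_stainless steel = L/(kA) = 0.005/(16.9×35.3) = 8.381×10^-6 K/W
R_float glass = L/(kA) = 0.125/(0.983×35.3) = 0.003602 K/W
Sum of the known resistances R_other = 0.005841 K/W
Required total resistance R_tot = ΔT/Q_allow = 31/1650 = 0.01879 K/W
R_mineral wool = R_tot − R_other = 0.01295 K/W
L = R·k·A = 0.01295×0.0368×35.3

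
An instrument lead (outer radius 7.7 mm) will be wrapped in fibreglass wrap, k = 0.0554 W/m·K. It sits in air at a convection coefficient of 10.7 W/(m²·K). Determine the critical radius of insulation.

For a cylinder r_cr = k/h = 0.0554/10.7
r_cr = 5.18 mm; since the bare radius (7.7 mm) is above r_cr, any added insulation will reduce heat loss.

r_cr ≈ 5.18 mm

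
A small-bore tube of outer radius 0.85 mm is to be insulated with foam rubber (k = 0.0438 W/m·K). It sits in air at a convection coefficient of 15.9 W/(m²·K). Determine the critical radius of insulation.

For a cylinder r_cr = k/h = 0.0438/15.9
r_cr = 2.75 mm; since the bare radius (0.85 mm) is below r_cr, adding a thin layer of insulation will *increase* heat loss.

r_cr ≈ 2.75 mm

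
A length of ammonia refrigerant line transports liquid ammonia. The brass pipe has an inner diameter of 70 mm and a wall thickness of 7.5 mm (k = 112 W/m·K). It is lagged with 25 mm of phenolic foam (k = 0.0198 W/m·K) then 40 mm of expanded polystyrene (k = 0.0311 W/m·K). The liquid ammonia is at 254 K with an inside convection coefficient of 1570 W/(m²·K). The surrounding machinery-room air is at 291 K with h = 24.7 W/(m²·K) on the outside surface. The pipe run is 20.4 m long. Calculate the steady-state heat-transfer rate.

Q ≈ 122 W

Per-layer cylindrical resistances, series-summed:
R_inner film = 1/(h_i·2πr₁L) = 1/(1570×2π×0.035×20.4) = 1.42×10^-4 K/W
R_brass pipe wall = ln(42.5/35)/(2π×112×20.4) = 1.352×10^-5 K/W
R_phenolic foam = ln(67.5/42.5)/(2π×0.0198×20.4) = 0.1823 K/W
R_expanded polystyrene = ln(107.5/67.5)/(2π×0.0311×20.4) = 0.1167 K/W
R_outer film = 1/(h_o·2πr_oL) = 1/(24.7×2π×0.1075×20.4) = 0.002938 K/W
R_total = 0.3021 K/W
Q = ΔT/R_total = 37/0.3021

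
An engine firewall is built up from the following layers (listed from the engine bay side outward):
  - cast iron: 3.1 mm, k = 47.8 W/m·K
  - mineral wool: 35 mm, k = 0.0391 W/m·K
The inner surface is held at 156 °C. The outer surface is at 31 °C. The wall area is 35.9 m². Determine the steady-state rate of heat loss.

Model the wall as resistances in series:
R_cast iron = L/(kA) = 0.0031/(47.8×35.9) = 1.807×10^-6 K/W
R_mineral wool = L/(kA) = 0.035/(0.0391×35.9) = 0.02493 K/W
R_total = 0.02494 K/W
Q = ΔT / R_total = 125 / 0.02494

Q ≈ 5010 W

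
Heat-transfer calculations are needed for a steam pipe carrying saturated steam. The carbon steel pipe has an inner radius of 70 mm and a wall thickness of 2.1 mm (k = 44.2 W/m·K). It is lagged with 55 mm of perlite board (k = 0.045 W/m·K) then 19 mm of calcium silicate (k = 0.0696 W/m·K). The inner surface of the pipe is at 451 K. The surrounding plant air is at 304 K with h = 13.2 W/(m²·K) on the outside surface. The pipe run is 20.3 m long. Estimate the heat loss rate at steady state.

Q ≈ 1240 W

Cylindrical conduction, so R = ln(r₂/r₁)/(2πkL) per layer, in series:
R_carbon steel pipe wall = ln(72.1/70)/(2π×44.2×20.3) = 5.243×10^-6 K/W
R_perlite board = ln(127.1/72.1)/(2π×0.045×20.3) = 0.09877 K/W
R_calcium silicate = ln(146.1/127.1)/(2π×0.0696×20.3) = 0.01569 K/W
R_outer film = 1/(h_o·2πr_oL) = 1/(13.2×2π×0.1461×20.3) = 0.004065 K/W
R_total = 0.1185 K/W
Q = ΔT/R_total = 147/0.1185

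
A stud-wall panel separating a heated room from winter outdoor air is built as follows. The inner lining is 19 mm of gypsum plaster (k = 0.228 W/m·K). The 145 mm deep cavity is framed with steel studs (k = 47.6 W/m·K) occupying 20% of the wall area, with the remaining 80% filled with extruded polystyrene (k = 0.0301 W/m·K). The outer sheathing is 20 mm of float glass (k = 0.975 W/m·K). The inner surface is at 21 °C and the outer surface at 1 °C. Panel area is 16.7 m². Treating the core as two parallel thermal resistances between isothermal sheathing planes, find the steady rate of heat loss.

Q ≈ 2810 W

Sheathing layers in series; stud and cavity paths in parallel between them.
R_inner = 0.019/(0.228×16.7) = 0.00499 K/W
R_stud  = 0.145/(47.6×0.2×16.7) = 9.12×10^-4 K/W
R_cav   = 0.145/(0.0301×0.8×16.7) = 0.3606 K/W
1/R_core = 1/R_stud + 1/R_cav → R_core = 9.097×10^-4 K/W
R_outer = 0.02/(0.975×16.7) = 0.001228 K/W
R_total = 0.007128 K/W
Q = ΔT/R_total = 20/0.007128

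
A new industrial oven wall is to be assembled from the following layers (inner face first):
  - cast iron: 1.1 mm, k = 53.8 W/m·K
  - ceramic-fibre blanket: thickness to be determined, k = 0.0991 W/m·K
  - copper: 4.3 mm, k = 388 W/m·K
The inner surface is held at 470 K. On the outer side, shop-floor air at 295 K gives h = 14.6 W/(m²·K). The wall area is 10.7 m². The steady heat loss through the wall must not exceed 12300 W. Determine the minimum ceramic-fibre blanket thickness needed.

L ≈ 8.3 mm

Thermal resistances in series:
R_cast iron = L/(kA) = 0.0011/(53.8×10.7) = 1.911×10^-6 K/W
R_copper = L/(kA) = 0.0043/(388×10.7) = 1.036×10^-6 K/W
R_outer film = 1/(h_o·A) = 1/(14.6×10.7) = 0.006401 K/W
Sum of the known resistances R_other = 0.006404 K/W
Required total resistance R_tot = ΔT/Q_allow = 175/12300 = 0.01423 K/W
R_ceramic-fibre blanket = R_tot − R_other = 0.007823 K/W
L = R·k·A = 0.007823×0.0991×10.7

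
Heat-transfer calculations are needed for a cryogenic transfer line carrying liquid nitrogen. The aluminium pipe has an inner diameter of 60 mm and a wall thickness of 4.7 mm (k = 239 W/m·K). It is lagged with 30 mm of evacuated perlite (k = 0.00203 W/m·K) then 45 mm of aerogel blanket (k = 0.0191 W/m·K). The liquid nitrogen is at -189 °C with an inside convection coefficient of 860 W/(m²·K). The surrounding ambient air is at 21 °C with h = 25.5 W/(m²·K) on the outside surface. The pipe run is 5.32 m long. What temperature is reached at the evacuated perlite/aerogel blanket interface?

T ≈ 3.44 °C

Per-layer cylindrical resistances, series-summed:
R_inner film = 1/(h_i·2πr₁L) = 1/(860×2π×0.03×5.32) = 0.00116 K/W
R_aluminium pipe wall = ln(34.7/30)/(2π×239×5.32) = 1.822×10^-5 K/W
R_evacuated perlite = ln(64.7/34.7)/(2π×0.00203×5.32) = 9.182 K/W
R_aerogel blanket = ln(109.7/64.7)/(2π×0.0191×5.32) = 0.827 K/W
R_outer film = 1/(h_o·2πr_oL) = 1/(25.5×2π×0.1097×5.32) = 0.01069 K/W
R_total = 10.02 K/W
Q = ΔT/R_total = 210/10.02
Q = 21 W
T_interface = T_inner + Q·ΣR(inner→interface) = -189 + 21×9.183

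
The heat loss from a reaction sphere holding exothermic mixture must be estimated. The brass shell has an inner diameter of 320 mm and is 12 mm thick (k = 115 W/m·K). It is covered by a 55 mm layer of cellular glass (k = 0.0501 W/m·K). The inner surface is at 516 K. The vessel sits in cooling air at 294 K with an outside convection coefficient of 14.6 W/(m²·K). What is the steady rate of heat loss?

Q ≈ 94.7 W

Radial (spherical) resistances in series:
R_brass shell = (1/0.16 − 1/0.172)/(4π×115) = 3.017×10^-4 K/W
R_cellular glass = (1/0.172 − 1/0.227)/(4π×0.0501) = 2.237 K/W
R_outer film = 1/(h·4πr_o²) = 1/(14.6×4π×0.227²) = 0.1058 K/W
R_total = 2.344 K/W
Q = ΔT/R_total = 222/2.344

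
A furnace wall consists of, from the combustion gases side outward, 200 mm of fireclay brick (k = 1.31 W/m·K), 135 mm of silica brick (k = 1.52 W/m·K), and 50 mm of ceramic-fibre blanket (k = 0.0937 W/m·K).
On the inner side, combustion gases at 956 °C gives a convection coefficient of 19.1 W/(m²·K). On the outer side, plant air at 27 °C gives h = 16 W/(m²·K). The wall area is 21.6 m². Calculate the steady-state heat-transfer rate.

Q ≈ 22500 W

Series thermal resistances:
R_inner film = 1/(h_i·A) = 1/(19.1×21.6) = 0.002424 K/W
R_fireclay brick = L/(kA) = 0.2/(1.31×21.6) = 0.007068 K/W
R_silica brick = L/(kA) = 0.135/(1.52×21.6) = 0.004112 K/W
R_ceramic-fibre blanket = L/(kA) = 0.05/(0.0937×21.6) = 0.0247 K/W
R_outer film = 1/(h_o·A) = 1/(16×21.6) = 0.002894 K/W
R_total = 0.0412 K/W
Q = ΔT / R_total = 929 / 0.0412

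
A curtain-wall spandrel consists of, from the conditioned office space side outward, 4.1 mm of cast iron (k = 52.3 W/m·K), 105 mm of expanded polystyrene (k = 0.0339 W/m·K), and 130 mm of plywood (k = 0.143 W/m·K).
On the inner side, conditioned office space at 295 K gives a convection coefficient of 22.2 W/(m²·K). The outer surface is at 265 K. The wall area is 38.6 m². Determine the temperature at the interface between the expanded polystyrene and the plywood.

Model the wall as resistances in series:
R_inner film = 1/(h_i·A) = 1/(22.2×38.6) = 0.001167 K/W
R_cast iron = L/(kA) = 0.0041/(52.3×38.6) = 2.031×10^-6 K/W
R_expanded polystyrene = L/(kA) = 0.105/(0.0339×38.6) = 0.08024 K/W
R_plywood = L/(kA) = 0.13/(0.143×38.6) = 0.02355 K/W
R_total = 0.105 K/W;  Q = ΔT/R_total = 30/0.105 = 285.8 W
T_interface = T_inner − Q·ΣR(inner→interface) = 295 − 286×0.08141

T ≈ 272 K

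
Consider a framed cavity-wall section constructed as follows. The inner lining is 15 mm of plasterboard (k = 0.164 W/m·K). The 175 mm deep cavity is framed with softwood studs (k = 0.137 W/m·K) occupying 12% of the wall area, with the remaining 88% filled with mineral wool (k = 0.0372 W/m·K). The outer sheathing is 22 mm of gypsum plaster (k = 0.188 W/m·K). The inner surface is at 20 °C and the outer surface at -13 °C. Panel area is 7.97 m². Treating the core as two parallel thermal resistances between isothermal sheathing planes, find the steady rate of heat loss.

Sheathing layers in series; stud and cavity paths in parallel between them.
R_inner = 0.015/(0.164×7.97) = 0.01148 K/W
R_stud  = 0.175/(0.137×0.12×7.97) = 1.336 K/W
R_cav   = 0.175/(0.0372×0.88×7.97) = 0.6707 K/W
1/R_core = 1/R_stud + 1/R_cav → R_core = 0.4465 K/W
R_outer = 0.022/(0.188×7.97) = 0.01468 K/W
R_total = 0.4727 K/W
Q = ΔT/R_total = 33/0.4727

Q ≈ 69.8 W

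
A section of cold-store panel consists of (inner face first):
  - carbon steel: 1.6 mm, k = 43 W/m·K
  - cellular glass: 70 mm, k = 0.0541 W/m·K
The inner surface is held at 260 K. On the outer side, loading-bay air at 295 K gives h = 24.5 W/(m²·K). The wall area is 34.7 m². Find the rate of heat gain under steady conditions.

Using the resistance-network approach (series):
R_carbon steel = L/(kA) = 0.0016/(43×34.7) = 1.072×10^-6 K/W
R_cellular glass = L/(kA) = 0.07/(0.0541×34.7) = 0.03729 K/W
R_outer film = 1/(h_o·A) = 1/(24.5×34.7) = 0.001176 K/W
R_total = 0.03847 K/W
Q = ΔT / R_total = 35 / 0.03847

Q ≈ 910 W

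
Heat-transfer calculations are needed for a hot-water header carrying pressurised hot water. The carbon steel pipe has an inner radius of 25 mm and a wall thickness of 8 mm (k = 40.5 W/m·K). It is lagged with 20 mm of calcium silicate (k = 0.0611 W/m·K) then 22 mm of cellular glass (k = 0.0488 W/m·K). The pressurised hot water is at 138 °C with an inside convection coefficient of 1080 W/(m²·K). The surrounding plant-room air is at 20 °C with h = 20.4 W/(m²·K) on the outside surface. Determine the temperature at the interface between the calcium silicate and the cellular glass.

T ≈ 78.9 °C

Per-layer cylindrical resistances, series-summed:
R_inner film = 1/(h_i·2πr₁L) = 1/(1080×2π×0.025×1) = 0.005895 K/W
R_carbon steel pipe wall = ln(33/25)/(2π×40.5×1) = 0.001091 K/W
R_calcium silicate = ln(53/33)/(2π×0.0611×1) = 1.234 K/W
R_cellular glass = ln(75/53)/(2π×0.0488×1) = 1.132 K/W
R_outer film = 1/(h_o·2πr_oL) = 1/(20.4×2π×0.075×1) = 0.104 K/W
R_total = 2.477 K/W
Q = ΔT/R_total = 118/2.477
Q = 47.6 W/m
T_interface = T_inner − Q·ΣR(inner→interface) = 138 − 47.6×1.241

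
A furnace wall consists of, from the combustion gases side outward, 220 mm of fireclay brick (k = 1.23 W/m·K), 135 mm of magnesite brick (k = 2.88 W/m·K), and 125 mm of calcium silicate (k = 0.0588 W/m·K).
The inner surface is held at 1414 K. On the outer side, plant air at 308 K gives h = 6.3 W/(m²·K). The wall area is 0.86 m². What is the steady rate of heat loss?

Series thermal resistances:
R_fireclay brick = L/(kA) = 0.22/(1.23×0.86) = 0.208 K/W
R_magnesite brick = L/(kA) = 0.135/(2.88×0.86) = 0.05451 K/W
R_calcium silicate = L/(kA) = 0.125/(0.0588×0.86) = 2.472 K/W
R_outer film = 1/(h_o·A) = 1/(6.3×0.86) = 0.1846 K/W
R_total = 2.919 K/W
Q = ΔT / R_total = 1106 / 2.919

Q ≈ 379 W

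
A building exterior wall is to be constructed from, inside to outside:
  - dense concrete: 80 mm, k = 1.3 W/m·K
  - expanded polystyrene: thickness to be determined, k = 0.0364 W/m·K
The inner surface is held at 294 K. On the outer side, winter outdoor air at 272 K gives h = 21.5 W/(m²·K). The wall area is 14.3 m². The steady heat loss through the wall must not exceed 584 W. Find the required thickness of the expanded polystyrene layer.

L ≈ 15.7 mm

Using the resistance-network approach (series):
R_dense concrete = L/(kA) = 0.08/(1.3×14.3) = 0.004303 K/W
R_outer film = 1/(h_o·A) = 1/(21.5×14.3) = 0.003253 K/W
Sum of the known resistances R_other = 0.007556 K/W
Required total resistance R_tot = ΔT/Q_allow = 22/584 = 0.03767 K/W
R_expanded polystyrene = R_tot − R_other = 0.03012 K/W
L = R·k·A = 0.03012×0.0364×14.3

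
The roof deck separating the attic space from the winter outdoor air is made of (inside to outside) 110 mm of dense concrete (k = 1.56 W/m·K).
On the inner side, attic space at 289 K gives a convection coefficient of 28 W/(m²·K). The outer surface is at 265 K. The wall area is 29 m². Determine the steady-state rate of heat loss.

Q ≈ 6550 W

Using the resistance-network approach (series):
R_inner film = 1/(h_i·A) = 1/(28×29) = 0.001232 K/W
R_dense concrete = L/(kA) = 0.11/(1.56×29) = 0.002431 K/W
R_total = 0.003663 K/W
Q = ΔT / R_total = 24 / 0.003663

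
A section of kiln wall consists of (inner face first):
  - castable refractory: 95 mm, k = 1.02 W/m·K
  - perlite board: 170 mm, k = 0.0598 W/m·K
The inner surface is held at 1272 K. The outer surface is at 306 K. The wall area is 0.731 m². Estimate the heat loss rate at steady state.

Q ≈ 241 W

Using the resistance-network approach (series):
R_castable refractory = L/(kA) = 0.095/(1.02×0.731) = 0.1274 K/W
R_perlite board = L/(kA) = 0.17/(0.0598×0.731) = 3.889 K/W
R_total = 4.016 K/W
Q = ΔT / R_total = 966 / 4.016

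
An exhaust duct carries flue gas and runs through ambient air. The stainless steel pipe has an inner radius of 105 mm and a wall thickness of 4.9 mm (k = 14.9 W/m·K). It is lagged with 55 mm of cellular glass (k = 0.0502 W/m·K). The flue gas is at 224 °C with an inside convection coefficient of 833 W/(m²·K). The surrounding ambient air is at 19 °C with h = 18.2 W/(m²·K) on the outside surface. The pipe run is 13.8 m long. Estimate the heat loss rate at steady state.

Q ≈ 2110 W

Treating each annulus and film as a series resistance:
R_inner film = 1/(h_i·2πr₁L) = 1/(833×2π×0.105×13.8) = 1.319×10^-4 K/W
R_stainless steel pipe wall = ln(109.9/105)/(2π×14.9×13.8) = 3.53×10^-5 K/W
R_cellular glass = ln(164.9/109.9)/(2π×0.0502×13.8) = 0.09322 K/W
R_outer film = 1/(h_o·2πr_oL) = 1/(18.2×2π×0.1649×13.8) = 0.003843 K/W
R_total = 0.09723 K/W
Q = ΔT/R_total = 205/0.09723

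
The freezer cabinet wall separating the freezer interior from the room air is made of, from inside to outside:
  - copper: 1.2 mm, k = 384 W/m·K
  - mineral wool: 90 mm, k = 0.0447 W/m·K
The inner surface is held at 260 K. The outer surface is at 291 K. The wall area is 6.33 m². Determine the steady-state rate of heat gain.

Using the resistance-network approach (series):
R_copper = L/(kA) = 0.0012/(384×6.33) = 4.937×10^-7 K/W
R_mineral wool = L/(kA) = 0.09/(0.0447×6.33) = 0.3181 K/W
R_total = 0.3181 K/W
Q = ΔT / R_total = 31 / 0.3181

Q ≈ 97.5 W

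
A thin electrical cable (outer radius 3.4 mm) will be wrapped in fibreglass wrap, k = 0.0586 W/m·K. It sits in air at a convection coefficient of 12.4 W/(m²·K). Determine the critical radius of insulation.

For a cylinder r_cr = k/h = 0.0586/12.4
r_cr = 4.73 mm; since the bare radius (3.4 mm) is below r_cr, adding a thin layer of insulation will *increase* heat loss.

r_cr ≈ 4.73 mm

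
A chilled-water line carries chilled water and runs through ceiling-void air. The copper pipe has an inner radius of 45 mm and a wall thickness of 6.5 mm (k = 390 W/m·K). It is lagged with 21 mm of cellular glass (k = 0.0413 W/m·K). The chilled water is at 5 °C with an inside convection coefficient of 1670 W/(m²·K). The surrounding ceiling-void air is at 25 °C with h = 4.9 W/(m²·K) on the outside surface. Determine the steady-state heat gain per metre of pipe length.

q′ ≈ 11.3 W/m

Treating each annulus and film as a series resistance:
R_inner film = 1/(h_i·2πr₁L) = 1/(1670×2π×0.045×1) = 0.002118 K/W
R_copper pipe wall = ln(51.5/45)/(2π×390×1) = 5.506×10^-5 K/W
R_cellular glass = ln(72.5/51.5)/(2π×0.0413×1) = 1.318 K/W
R_outer film = 1/(h_o·2πr_oL) = 1/(4.9×2π×0.0725×1) = 0.448 K/W
R_total = 1.768 K/W
Q = ΔT/R_total = 20/1.768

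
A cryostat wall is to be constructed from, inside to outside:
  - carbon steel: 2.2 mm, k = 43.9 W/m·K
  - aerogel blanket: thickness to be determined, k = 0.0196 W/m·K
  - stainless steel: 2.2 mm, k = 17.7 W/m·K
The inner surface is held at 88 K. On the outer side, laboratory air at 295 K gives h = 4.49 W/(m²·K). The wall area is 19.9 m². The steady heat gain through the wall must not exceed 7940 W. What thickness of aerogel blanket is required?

Thermal resistances in series:
R_carbon steel = L/(kA) = 0.0022/(43.9×19.9) = 2.518×10^-6 K/W
R_stainless steel = L/(kA) = 0.0022/(17.7×19.9) = 6.246×10^-6 K/W
R_outer film = 1/(h_o·A) = 1/(4.49×19.9) = 0.01119 K/W
Sum of the known resistances R_other = 0.0112 K/W
Required total resistance R_tot = ΔT/Q_allow = 207/7940 = 0.02607 K/W
R_aerogel blanket = R_tot − R_other = 0.01487 K/W
L = R·k·A = 0.01487×0.0196×19.9

L ≈ 5.8 mm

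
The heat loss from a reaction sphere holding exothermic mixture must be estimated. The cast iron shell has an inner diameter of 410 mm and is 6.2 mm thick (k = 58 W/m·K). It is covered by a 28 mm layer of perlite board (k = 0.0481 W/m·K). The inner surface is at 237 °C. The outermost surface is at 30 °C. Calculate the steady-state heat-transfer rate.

Q ≈ 226 W

Each spherical layer contributes R = (1/r_i − 1/r_o)/(4πk):
R_cast iron shell = (1/0.205 − 1/0.2112)/(4π×58) = 1.965×10^-4 K/W
R_perlite board = (1/0.2112 − 1/0.2392)/(4π×0.0481) = 0.917 K/W
R_total = 0.9172 K/W
Q = ΔT/R_total = 207/0.9172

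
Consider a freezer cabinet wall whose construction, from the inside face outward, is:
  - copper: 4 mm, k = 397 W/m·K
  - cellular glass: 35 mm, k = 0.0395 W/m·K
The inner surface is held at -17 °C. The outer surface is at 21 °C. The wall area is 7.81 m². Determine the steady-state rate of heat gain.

Using the resistance-network approach (series):
R_copper = L/(kA) = 0.004/(397×7.81) = 1.29×10^-6 K/W
R_cellular glass = L/(kA) = 0.035/(0.0395×7.81) = 0.1135 K/W
R_total = 0.1135 K/W
Q = ΔT / R_total = 38 / 0.1135

Q ≈ 335 W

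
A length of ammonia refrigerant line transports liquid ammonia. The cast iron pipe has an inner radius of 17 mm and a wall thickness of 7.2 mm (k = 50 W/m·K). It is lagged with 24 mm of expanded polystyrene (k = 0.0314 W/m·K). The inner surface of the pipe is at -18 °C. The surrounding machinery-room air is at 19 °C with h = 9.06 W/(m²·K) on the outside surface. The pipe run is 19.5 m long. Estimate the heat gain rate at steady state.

Q ≈ 187 W

Treating each annulus and film as a series resistance:
R_cast iron pipe wall = ln(24.2/17)/(2π×50×19.5) = 5.764×10^-5 K/W
R_expanded polystyrene = ln(48.2/24.2)/(2π×0.0314×19.5) = 0.1791 K/W
R_outer film = 1/(h_o·2πr_oL) = 1/(9.06×2π×0.0482×19.5) = 0.01869 K/W
R_total = 0.1978 K/W
Q = ΔT/R_total = 37/0.1978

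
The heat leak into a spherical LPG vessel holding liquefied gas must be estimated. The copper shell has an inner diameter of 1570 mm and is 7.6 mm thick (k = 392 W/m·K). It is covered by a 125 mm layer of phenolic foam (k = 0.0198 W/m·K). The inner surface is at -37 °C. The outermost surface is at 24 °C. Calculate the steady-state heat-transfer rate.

For a spherical shell R = (1/r₁ − 1/r₂)/(4πk); film R = 1/(h·4πr²). In series:
R_copper shell = (1/0.785 − 1/0.7926)/(4π×392) = 2.48×10^-6 K/W
R_phenolic foam = (1/0.7926 − 1/0.9176)/(4π×0.0198) = 0.6908 K/W
R_total = 0.6908 K/W
Q = ΔT/R_total = 61/0.6908

Q ≈ 88.3 W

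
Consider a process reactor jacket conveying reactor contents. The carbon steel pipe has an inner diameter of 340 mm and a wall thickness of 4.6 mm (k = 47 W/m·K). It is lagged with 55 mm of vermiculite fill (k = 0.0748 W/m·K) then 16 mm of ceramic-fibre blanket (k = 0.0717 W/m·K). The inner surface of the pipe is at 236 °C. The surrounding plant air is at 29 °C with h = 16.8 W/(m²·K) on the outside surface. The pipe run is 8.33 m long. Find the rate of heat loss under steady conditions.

Q ≈ 2240 W

Cylindrical conduction, so R = ln(r₂/r₁)/(2πkL) per layer, in series:
R_carbon steel pipe wall = ln(174.6/170)/(2π×47×8.33) = 1.085×10^-5 K/W
R_vermiculite fill = ln(229.6/174.6)/(2π×0.0748×8.33) = 0.06995 K/W
R_ceramic-fibre blanket = ln(245.6/229.6)/(2π×0.0717×8.33) = 0.01795 K/W
R_outer film = 1/(h_o·2πr_oL) = 1/(16.8×2π×0.2456×8.33) = 0.004631 K/W
R_total = 0.09254 K/W
Q = ΔT/R_total = 207/0.09254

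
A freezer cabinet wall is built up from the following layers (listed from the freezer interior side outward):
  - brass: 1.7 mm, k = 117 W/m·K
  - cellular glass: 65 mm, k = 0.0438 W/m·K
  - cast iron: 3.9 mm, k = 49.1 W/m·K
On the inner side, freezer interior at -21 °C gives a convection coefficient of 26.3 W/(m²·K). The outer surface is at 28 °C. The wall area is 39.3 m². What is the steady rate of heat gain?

Model the wall as resistances in series:
R_inner film = 1/(h_i·A) = 1/(26.3×39.3) = 9.675×10^-4 K/W
R_brass = L/(kA) = 0.0017/(117×39.3) = 3.697×10^-7 K/W
R_cellular glass = L/(kA) = 0.065/(0.0438×39.3) = 0.03776 K/W
R_cast iron = L/(kA) = 0.0039/(49.1×39.3) = 2.021×10^-6 K/W
R_total = 0.03873 K/W
Q = ΔT / R_total = 49 / 0.03873

Q ≈ 1270 W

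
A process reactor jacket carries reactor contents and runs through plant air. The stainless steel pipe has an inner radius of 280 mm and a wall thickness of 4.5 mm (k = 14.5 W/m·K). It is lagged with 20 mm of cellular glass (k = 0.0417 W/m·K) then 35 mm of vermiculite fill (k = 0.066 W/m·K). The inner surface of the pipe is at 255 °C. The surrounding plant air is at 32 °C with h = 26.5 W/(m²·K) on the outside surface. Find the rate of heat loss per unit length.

Treating each annulus and film as a series resistance:
R_stainless steel pipe wall = ln(284.5/280)/(2π×14.5×1) = 1.75×10^-4 K/W
R_cellular glass = ln(304.5/284.5)/(2π×0.0417×1) = 0.2593 K/W
R_vermiculite fill = ln(339.5/304.5)/(2π×0.066×1) = 0.2624 K/W
R_outer film = 1/(h_o·2πr_oL) = 1/(26.5×2π×0.3395×1) = 0.01769 K/W
R_total = 0.5395 K/W
Q = ΔT/R_total = 223/0.5395

q′ ≈ 413 W/m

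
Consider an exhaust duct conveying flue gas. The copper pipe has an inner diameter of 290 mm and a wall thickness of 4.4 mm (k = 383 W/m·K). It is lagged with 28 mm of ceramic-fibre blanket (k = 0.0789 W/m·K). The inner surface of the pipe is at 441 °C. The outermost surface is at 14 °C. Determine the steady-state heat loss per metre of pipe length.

Radial resistances (cylindrical: R_cond = ln(r_o/r_i)/(2πkL), R_conv = 1/(h·2πrL)):
R_copper pipe wall = ln(149.4/145)/(2π×383×1) = 1.242×10^-5 K/W
R_ceramic-fibre blanket = ln(177.4/149.4)/(2π×0.0789×1) = 0.3465 K/W
R_total = 0.3465 K/W
Q = ΔT/R_total = 427/0.3465

q′ ≈ 1230 W/m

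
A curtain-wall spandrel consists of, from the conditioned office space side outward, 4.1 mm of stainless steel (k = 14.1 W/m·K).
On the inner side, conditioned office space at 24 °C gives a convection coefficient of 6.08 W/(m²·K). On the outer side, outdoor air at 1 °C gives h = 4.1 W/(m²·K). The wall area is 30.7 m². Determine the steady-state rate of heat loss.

Thermal resistances in series:
R_inner film = 1/(h_i·A) = 1/(6.08×30.7) = 0.005357 K/W
R_stainless steel = L/(kA) = 0.0041/(14.1×30.7) = 9.472×10^-6 K/W
R_outer film = 1/(h_o·A) = 1/(4.1×30.7) = 0.007945 K/W
R_total = 0.01331 K/W
Q = ΔT / R_total = 23 / 0.01331

Q ≈ 1730 W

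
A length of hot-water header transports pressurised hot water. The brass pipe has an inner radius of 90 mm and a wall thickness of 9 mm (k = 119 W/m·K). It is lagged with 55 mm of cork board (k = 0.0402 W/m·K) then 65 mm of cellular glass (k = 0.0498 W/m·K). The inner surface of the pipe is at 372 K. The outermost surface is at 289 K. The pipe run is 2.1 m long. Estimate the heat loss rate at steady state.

Q ≈ 60.6 W

Cylindrical conduction, so R = ln(r₂/r₁)/(2πkL) per layer, in series:
R_brass pipe wall = ln(99/90)/(2π×119×2.1) = 6.07×10^-5 K/W
R_cork board = ln(154/99)/(2π×0.0402×2.1) = 0.833 K/W
R_cellular glass = ln(219/154)/(2π×0.0498×2.1) = 0.5359 K/W
R_total = 1.369 K/W
Q = ΔT/R_total = 83/1.369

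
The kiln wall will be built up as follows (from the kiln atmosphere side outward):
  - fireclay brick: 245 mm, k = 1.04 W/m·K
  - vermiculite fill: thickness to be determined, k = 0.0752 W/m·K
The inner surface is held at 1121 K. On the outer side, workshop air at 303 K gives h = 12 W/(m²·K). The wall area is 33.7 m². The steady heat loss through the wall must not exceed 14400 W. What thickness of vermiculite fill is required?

L ≈ 120 mm

Model the wall as resistances in series:
R_fireclay brick = L/(kA) = 0.245/(1.04×33.7) = 0.00699 K/W
R_outer film = 1/(h_o·A) = 1/(12×33.7) = 0.002473 K/W
Sum of the known resistances R_other = 0.009463 K/W
Required total resistance R_tot = ΔT/Q_allow = 818/14400 = 0.05681 K/W
R_vermiculite fill = R_tot − R_other = 0.04734 K/W
L = R·k·A = 0.04734×0.0752×33.7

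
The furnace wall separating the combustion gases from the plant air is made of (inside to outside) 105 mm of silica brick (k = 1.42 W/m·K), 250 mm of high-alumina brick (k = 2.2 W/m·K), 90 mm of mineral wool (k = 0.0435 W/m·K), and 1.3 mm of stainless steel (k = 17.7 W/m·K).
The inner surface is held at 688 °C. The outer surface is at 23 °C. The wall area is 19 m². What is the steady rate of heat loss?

Model the wall as resistances in series:
R_silica brick = L/(kA) = 0.105/(1.42×19) = 0.003892 K/W
R_high-alumina brick = L/(kA) = 0.25/(2.2×19) = 0.005981 K/W
R_mineral wool = L/(kA) = 0.09/(0.0435×19) = 0.1089 K/W
R_stainless steel = L/(kA) = 0.0013/(17.7×19) = 3.866×10^-6 K/W
R_total = 0.1188 K/W
Q = ΔT / R_total = 665 / 0.1188

Q ≈ 5600 W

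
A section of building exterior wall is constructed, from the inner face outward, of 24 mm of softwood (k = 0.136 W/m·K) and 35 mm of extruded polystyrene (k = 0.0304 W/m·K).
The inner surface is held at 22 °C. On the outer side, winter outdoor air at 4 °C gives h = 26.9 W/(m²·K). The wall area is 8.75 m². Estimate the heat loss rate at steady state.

Q ≈ 115 W

Treating each layer as a thermal resistance in series:
R_softwood = L/(kA) = 0.024/(0.136×8.75) = 0.02017 K/W
R_extruded polystyrene = L/(kA) = 0.035/(0.0304×8.75) = 0.1316 K/W
R_outer film = 1/(h_o·A) = 1/(26.9×8.75) = 0.004249 K/W
R_total = 0.156 K/W
Q = ΔT / R_total = 18 / 0.156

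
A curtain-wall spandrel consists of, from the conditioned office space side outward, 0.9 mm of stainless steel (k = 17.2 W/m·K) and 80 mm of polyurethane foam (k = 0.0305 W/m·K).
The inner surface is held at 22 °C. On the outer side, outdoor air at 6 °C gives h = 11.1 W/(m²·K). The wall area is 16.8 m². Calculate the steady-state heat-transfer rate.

Treating each layer as a thermal resistance in series:
R_stainless steel = L/(kA) = 0.0009/(17.2×16.8) = 3.115×10^-6 K/W
R_polyurethane foam = L/(kA) = 0.08/(0.0305×16.8) = 0.1561 K/W
R_outer film = 1/(h_o·A) = 1/(11.1×16.8) = 0.005363 K/W
R_total = 0.1615 K/W
Q = ΔT / R_total = 16 / 0.1615

Q ≈ 99.1 W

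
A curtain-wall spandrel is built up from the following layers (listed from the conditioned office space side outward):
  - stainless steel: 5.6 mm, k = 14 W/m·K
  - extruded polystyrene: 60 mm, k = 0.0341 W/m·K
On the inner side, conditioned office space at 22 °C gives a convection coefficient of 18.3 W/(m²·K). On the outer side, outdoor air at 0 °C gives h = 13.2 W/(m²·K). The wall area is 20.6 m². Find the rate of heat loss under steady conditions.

Q ≈ 240 W

Treating each layer as a thermal resistance in series:
R_inner film = 1/(h_i·A) = 1/(18.3×20.6) = 0.002653 K/W
R_stainless steel = L/(kA) = 0.0056/(14×20.6) = 1.942×10^-5 K/W
R_extruded polystyrene = L/(kA) = 0.06/(0.0341×20.6) = 0.08541 K/W
R_outer film = 1/(h_o·A) = 1/(13.2×20.6) = 0.003678 K/W
R_total = 0.09176 K/W
Q = ΔT / R_total = 22 / 0.09176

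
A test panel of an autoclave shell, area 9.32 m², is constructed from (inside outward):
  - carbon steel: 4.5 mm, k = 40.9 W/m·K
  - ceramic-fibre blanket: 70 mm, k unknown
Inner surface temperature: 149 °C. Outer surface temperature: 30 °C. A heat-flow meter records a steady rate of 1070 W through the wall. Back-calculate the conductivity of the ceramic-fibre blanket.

Using the resistance-network approach (series):
R_carbon steel = L/(kA) = 0.0045/(40.9×9.32) = 1.181×10^-5 K/W
Sum of known resistances R_other = 1.181×10^-5 K/W
Total R = ΔT/Q = 119/1070 = 0.1112 K/W
R_ceramic-fibre blanket = R_total − R_other = 0.1112 K/W
k = L/(R·A) = 0.07/(0.1112×9.32)

k ≈ 0.0675 W/(m·K)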